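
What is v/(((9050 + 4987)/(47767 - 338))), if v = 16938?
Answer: 267784134/4679 ≈ 57231.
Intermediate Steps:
v/(((9050 + 4987)/(47767 - 338))) = 16938/(((9050 + 4987)/(47767 - 338))) = 16938/((14037/47429)) = 16938/((14037*(1/47429))) = 16938/(14037/47429) = 16938*(47429/14037) = 267784134/4679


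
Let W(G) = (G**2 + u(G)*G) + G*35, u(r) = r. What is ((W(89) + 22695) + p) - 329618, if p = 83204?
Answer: -204762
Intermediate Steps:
W(G) = 2*G**2 + 35*G (W(G) = (G**2 + G*G) + G*35 = (G**2 + G**2) + 35*G = 2*G**2 + 35*G)
((W(89) + 22695) + p) - 329618 = ((89*(35 + 2*89) + 22695) + 83204) - 329618 = ((89*(35 + 178) + 22695) + 83204) - 329618 = ((89*213 + 22695) + 83204) - 329618 = ((18957 + 22695) + 83204) - 329618 = (41652 + 83204) - 329618 = 124856 - 329618 = -204762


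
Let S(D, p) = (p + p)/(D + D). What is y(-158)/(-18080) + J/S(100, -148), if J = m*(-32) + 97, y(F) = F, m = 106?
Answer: 744672923/334480 ≈ 2226.4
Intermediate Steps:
S(D, p) = p/D (S(D, p) = (2*p)/((2*D)) = (2*p)*(1/(2*D)) = p/D)
J = -3295 (J = 106*(-32) + 97 = -3392 + 97 = -3295)
y(-158)/(-18080) + J/S(100, -148) = -158/(-18080) - 3295/((-148/100)) = -158*(-1/18080) - 3295/((-148*1/100)) = 79/9040 - 3295/(-37/25) = 79/9040 - 3295*(-25/37) = 79/9040 + 82375/37 = 744672923/334480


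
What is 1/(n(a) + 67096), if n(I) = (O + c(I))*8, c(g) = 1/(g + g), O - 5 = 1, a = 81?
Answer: 81/5438668 ≈ 1.4893e-5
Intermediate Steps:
O = 6 (O = 5 + 1 = 6)
c(g) = 1/(2*g)
n(I) = 48 + 4/I (n(I) = (6 + 1/(2*I))*8 = 48 + 4/I)
1/(n(a) + 67096) = 1/((48 + 4/81) + 67096) = 1/(3892/81 + 67096) = 1/(5438668/81) = 81/5438668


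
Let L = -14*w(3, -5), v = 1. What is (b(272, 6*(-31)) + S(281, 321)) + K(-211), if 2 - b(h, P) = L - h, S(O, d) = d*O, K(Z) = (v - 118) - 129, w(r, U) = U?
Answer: 90159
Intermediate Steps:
K(Z) = -246 (K(Z) = (1 - 118) - 129 = -117 - 129 = -246)
S(O, d) = O*d
L = 70 (L = -14*(-5) = 70)
b(h, P) = -68 + h (b(h, P) = 2 - (70 - h) = 2 + (-70 + h) = -68 + h)
(b(272, 6*(-31)) + S(281, 321)) + K(-211) = ((-68 + 272) + 281*321) - 246 = (204 + 90201) - 246 = 90405 - 246 = 90159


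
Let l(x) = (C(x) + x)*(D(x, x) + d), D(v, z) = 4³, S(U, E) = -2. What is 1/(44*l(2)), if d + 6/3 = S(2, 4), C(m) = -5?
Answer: -1/7920 ≈ -0.00012626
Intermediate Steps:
D(v, z) = 64
d = -4 (d = -2 - 2 = -4)
l(x) = -300 + 60*x (l(x) = (-5 + x)*(64 - 4) = (-5 + x)*60 = -300 + 60*x)
1/(44*l(2)) = 1/(44*(-300 + 60*2)) = 1/(44*(-300 + 120)) = 1/(44*(-180)) = 1/(-7920) = -1/7920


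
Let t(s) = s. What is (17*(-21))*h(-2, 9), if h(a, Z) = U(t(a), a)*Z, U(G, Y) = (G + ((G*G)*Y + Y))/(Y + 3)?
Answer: 38556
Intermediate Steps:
U(G, Y) = (G + Y + Y*G**2)/(3 + Y) (U(G, Y) = (G + (G**2*Y + Y))/(3 + Y) = (G + (Y*G**2 + Y))/(3 + Y) = (G + (Y + Y*G**2))/(3 + Y) = (G + Y + Y*G**2)/(3 + Y))
h(a, Z) = Z*(a**3 + 2*a)/(3 + a) (h(a, Z) = ((a + a + a*a**2)/(3 + a))*Z = ((a + a + a**3)/(3 + a))*Z = ((a**3 + 2*a)/(3 + a))*Z = Z*(a**3 + 2*a)/(3 + a))
(17*(-21))*h(-2, 9) = (17*(-21))*(9*(-2)*(2 + (-2)**2)/(3 - 2)) = -3213*(-2)*(2 + 4)/1 = -3213*(-2)*6 = -357*(-108) = 38556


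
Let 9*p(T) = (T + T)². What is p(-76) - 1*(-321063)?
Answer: 2912671/9 ≈ 3.2363e+5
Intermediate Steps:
p(T) = 4*T²/9 (p(T) = (T + T)²/9 = (2*T)²/9 = (4*T²)/9 = 4*T²/9)
p(-76) - 1*(-321063) = (4/9)*(-76)² - 1*(-321063) = (4/9)*5776 + 321063 = 23104/9 + 321063 = 2912671/9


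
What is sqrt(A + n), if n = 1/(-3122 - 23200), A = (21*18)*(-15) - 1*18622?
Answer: 5*I*sqrt(673226238642)/26322 ≈ 155.86*I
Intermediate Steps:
A = -24292 (A = 378*(-15) - 18622 = -5670 - 18622 = -24292)
n = -1/26322 (n = 1/(-26322) = -1/26322 ≈ -3.7991e-5)
sqrt(A + n) = sqrt(-24292 - 1/26322) = sqrt(-639414025/26322) = 5*I*sqrt(673226238642)/26322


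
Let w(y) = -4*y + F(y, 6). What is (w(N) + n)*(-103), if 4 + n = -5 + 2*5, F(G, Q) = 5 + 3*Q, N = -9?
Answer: -6180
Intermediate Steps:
n = 1 (n = -4 + (-5 + 2*5) = -4 + (-5 + 10) = -4 + 5 = 1)
w(y) = 23 - 4*y (w(y) = -4*y + (5 + 3*6) = -4*y + (5 + 18) = -4*y + 23 = 23 - 4*y)
(w(N) + n)*(-103) = ((23 - 4*(-9)) + 1)*(-103) = ((23 + 36) + 1)*(-103) = (59 + 1)*(-103) = 60*(-103) = -6180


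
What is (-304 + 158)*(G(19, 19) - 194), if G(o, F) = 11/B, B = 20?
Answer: 282437/10 ≈ 28244.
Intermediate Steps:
G(o, F) = 11/20
(-304 + 158)*(G(19, 19) - 194) = (-304 + 158)*(11/20 - 194) = -146*(-3869/20) = 282437/10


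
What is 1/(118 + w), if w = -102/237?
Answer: 79/9288 ≈ 0.0085056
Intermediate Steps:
w = -34/79 (w = -102*1/237 = -34/79 ≈ -0.43038)
1/(118 + w) = 1/(118 - 34/79) = 1/(9288/79) = 79/9288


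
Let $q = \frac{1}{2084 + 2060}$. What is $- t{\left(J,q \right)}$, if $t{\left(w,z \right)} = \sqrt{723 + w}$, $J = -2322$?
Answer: $- i \sqrt{1599} \approx - 39.987 i$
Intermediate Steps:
$q = \frac{1}{4144} \approx 0.00024131$
$- t{\left(J,q \right)} = - \sqrt{723 - 2322} = - \sqrt{-1599} = - i \sqrt{1599}$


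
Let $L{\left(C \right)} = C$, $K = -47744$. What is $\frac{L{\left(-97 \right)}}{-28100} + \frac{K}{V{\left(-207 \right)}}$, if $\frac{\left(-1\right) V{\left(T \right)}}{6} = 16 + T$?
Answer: $- \frac{670747619}{16101300} \approx -41.658$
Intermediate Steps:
$V{\left(T \right)} = -96 - 6 T$ ($V{\left(T \right)} = - 6 \left(16 + T\right) = -96 - 6 T$)
$\frac{L{\left(-97 \right)}}{-28100} + \frac{K}{V{\left(-207 \right)}} = - \frac{97}{-28100} - \frac{47744}{-96 - -1242} = \left(-97\right) \left(- \frac{1}{28100}\right) - \frac{47744}{-96 + 1242} = \frac{97}{28100} - \frac{47744}{1146} = \frac{97}{28100} - \frac{23872}{573} = - \frac{670747619}{16101300}$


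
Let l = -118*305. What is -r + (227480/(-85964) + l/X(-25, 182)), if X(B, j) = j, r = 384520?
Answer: -752390363835/1955681 ≈ -3.8472e+5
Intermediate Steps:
l = -35990
-r + (227480/(-85964) + l/X(-25, 182)) = -1*384520 + (227480/(-85964) - 35990/182) = -384520 + (227480*(-1/85964) - 35990*1/182) = -384520 + (-56870/21491 - 17995/91) = -384520 - 391905715/1955681 = -752390363835/1955681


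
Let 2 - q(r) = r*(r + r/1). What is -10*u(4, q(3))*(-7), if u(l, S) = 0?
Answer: 0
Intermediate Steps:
q(r) = 2 - 2*r² (q(r) = 2 - r*(r + r/1) = 2 - r*(r + r*1) = 2 - r*(r + r) = 2 - r*2*r = 2 - 2*r²)
-10*u(4, q(3))*(-7) = -10*0*(-7) = 0*(-7) = 0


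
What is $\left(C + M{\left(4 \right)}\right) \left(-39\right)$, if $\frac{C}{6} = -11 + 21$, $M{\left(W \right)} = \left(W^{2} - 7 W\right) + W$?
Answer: $-2028$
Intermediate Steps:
$M{\left(W \right)} = W^{2} - 6 W$
$C = 60$ ($C = 6 \left(-11 + 21\right) = 6 \cdot 10 = 60$)
$\left(C + M{\left(4 \right)}\right) \left(-39\right) = \left(60 + 4 \left(-6 + 4\right)\right) \left(-39\right) = \left(60 + 4 \left(-2\right)\right) \left(-39\right) = \left(60 - 8\right) \left(-39\right) = 52 \left(-39\right) = -2028$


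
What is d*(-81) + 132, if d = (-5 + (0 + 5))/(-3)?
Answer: 132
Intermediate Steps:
d = 0 (d = (-5 + 5)*(-1/3) = 0*(-1/3) = 0)
d*(-81) + 132 = 0*(-81) + 132 = 0 + 132 = 132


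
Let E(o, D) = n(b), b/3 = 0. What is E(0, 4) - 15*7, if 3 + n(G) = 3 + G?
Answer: -105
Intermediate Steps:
b = 0 (b = 3*0 = 0)
n(G) = G (n(G) = -3 + (3 + G) = G)
E(o, D) = 0
E(0, 4) - 15*7 = 0 - 15*7 = 0 - 105 = -105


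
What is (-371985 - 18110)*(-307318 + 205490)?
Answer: 39722593660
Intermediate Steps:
(-371985 - 18110)*(-307318 + 205490) = -390095*(-101828) = 39722593660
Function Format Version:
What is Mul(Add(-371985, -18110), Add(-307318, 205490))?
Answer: 39722593660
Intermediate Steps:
Mul(Add(-371985, -18110), Add(-307318, 205490)) = Mul(-390095, -101828) = 39722593660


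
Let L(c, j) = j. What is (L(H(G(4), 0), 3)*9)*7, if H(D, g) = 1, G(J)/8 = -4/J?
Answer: 189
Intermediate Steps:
G(J) = -32/J (G(J) = 8*(-4/J) = -32/J)
(L(H(G(4), 0), 3)*9)*7 = (3*9)*7 = 27*7 = 189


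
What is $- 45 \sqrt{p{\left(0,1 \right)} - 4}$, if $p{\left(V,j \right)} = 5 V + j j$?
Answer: $- 45 i \sqrt{3} \approx - 77.942 i$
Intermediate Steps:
$p{\left(V,j \right)} = j^{2} + 5 V$ ($p{\left(V,j \right)} = 5 V + j^{2} = j^{2} + 5 V$)
$- 45 \sqrt{p{\left(0,1 \right)} - 4} = - 45 \sqrt{\left(1^{2} + 5 \cdot 0\right) - 4} = - 45 \sqrt{\left(1 + 0\right) - 4} = - 45 \sqrt{1 - 4} = - 45 \sqrt{-3} = - 45 i \sqrt{3}$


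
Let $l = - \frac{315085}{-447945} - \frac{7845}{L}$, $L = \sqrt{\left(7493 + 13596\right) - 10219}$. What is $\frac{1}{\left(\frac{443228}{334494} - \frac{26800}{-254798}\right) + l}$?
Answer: $- \frac{375602794158968540521396247627802}{995891728198798698785882779230823451} - \frac{635241003224509683736258724970849 \sqrt{10870}}{4979458640993993493929413896154117255} \approx -0.013678$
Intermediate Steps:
$L = \sqrt{10870}$ ($L = \sqrt{21089 - 10219} = \sqrt{10870} \approx 104.26$)
$l = \frac{63017}{89589} - \frac{1569 \sqrt{10870}}{2174}$ ($l = - \frac{315085}{-447945} - \frac{7845}{\sqrt{10870}} = \left(-315085\right) \left(- \frac{1}{447945}\right) - 7845 \frac{\sqrt{10870}}{10870} = \frac{63017}{89589} - \frac{1569 \sqrt{10870}}{2174} \approx -74.542$)
$\frac{1}{\left(\frac{443228}{334494} - \frac{26800}{-254798}\right) + l} = \frac{1}{\left(\frac{443228}{334494} - \frac{26800}{-254798}\right) + \left(\frac{63017}{89589} - \frac{1569 \sqrt{10870}}{2174}\right)} = \frac{1}{\left(443228 \cdot \frac{1}{334494} - - \frac{13400}{127399}\right) + \left(\frac{63017}{89589} - \frac{1569 \sqrt{10870}}{2174}\right)} = \frac{1}{\left(\frac{221614}{167247} + \frac{13400}{127399}\right) + \left(\frac{63017}{89589} - \frac{1569 \sqrt{10870}}{2174}\right)} = \frac{1}{\frac{30474511786}{21307100553} + \left(\frac{63017}{89589} - \frac{1569 \sqrt{10870}}{2174}\right)} = \frac{1}{\frac{1357630197314785}{636293943814239} - \frac{1569 \sqrt{10870}}{2174}}$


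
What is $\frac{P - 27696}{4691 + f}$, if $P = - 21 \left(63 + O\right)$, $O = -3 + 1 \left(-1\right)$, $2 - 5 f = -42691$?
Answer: $- \frac{144675}{66148} \approx -2.1871$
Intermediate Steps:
$f = \frac{42693}{5}$ ($f = \frac{2}{5} - - \frac{42691}{5} = \frac{2}{5} + \frac{42691}{5} = \frac{42693}{5} \approx 8538.6$)
$O = -4$ ($O = -3 - 1 = -4$)
$P = -1239$ ($P = - 21 \left(63 - 4\right) = \left(-21\right) 59 = -1239$)
$\frac{P - 27696}{4691 + f} = \frac{-1239 - 27696}{4691 + \frac{42693}{5}} = - \frac{28935}{\frac{66148}{5}} = \left(-28935\right) \frac{5}{66148} = - \frac{144675}{66148}$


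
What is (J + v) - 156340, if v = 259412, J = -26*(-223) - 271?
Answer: 108599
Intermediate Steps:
J = 5527 (J = 5798 - 271 = 5527)
(J + v) - 156340 = (5527 + 259412) - 156340 = 264939 - 156340 = 108599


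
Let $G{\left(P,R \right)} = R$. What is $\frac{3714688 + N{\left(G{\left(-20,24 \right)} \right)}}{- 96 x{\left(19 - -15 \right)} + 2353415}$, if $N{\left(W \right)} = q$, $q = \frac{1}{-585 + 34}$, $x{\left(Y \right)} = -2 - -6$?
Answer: $\frac{2046793087}{1296520081} \approx 1.5787$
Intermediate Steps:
$x{\left(Y \right)} = 4$ ($x{\left(Y \right)} = -2 + 6 = 4$)
$q = - \frac{1}{551}$ ($q = \frac{1}{-551} = - \frac{1}{551} \approx -0.0018149$)
$N{\left(W \right)} = - \frac{1}{551}$
$\frac{3714688 + N{\left(G{\left(-20,24 \right)} \right)}}{- 96 x{\left(19 - -15 \right)} + 2353415} = \frac{3714688 - \frac{1}{551}}{\left(-96\right) 4 + 2353415} = \frac{2046793087}{551 \left(-384 + 2353415\right)} = \frac{2046793087}{551 \cdot 2353031} = \frac{2046793087}{551} \cdot \frac{1}{2353031} = \frac{2046793087}{1296520081}$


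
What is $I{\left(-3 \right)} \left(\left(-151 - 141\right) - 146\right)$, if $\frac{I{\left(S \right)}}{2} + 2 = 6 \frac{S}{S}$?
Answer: $-3504$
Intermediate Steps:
$I{\left(S \right)} = 8$ ($I{\left(S \right)} = -4 + 2 \cdot 6 \frac{S}{S} = -4 + 2 \cdot 6 \cdot 1 = -4 + 2 \cdot 6 = -4 + 12 = 8$)
$I{\left(-3 \right)} \left(\left(-151 - 141\right) - 146\right) = 8 \left(\left(-151 - 141\right) - 146\right) = 8 \left(-292 - 146\right) = 8 \left(-438\right) = -3504$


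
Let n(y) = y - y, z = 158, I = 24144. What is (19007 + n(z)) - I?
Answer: -5137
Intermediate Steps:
n(y) = 0
(19007 + n(z)) - I = (19007 + 0) - 1*24144 = 19007 - 24144 = -5137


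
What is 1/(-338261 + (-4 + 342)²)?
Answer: -1/224017 ≈ -4.4639e-6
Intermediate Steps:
1/(-338261 + (-4 + 342)²) = 1/(-338261 + 338²) = 1/(-338261 + 114244) = 1/(-224017) = -1/224017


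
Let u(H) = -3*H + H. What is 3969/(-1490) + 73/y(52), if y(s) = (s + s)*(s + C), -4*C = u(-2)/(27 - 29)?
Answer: -2156197/813540 ≈ -2.6504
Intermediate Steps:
u(H) = -2*H
C = 1/2 (C = -(-2*(-2))/(4*(27 - 29)) = -4/(4*(-2)) = -(-1)*4/8 = -1/4*(-2) = 1/2 ≈ 0.50000)
y(s) = 2*s*(1/2 + s) (y(s) = (s + s)*(s + 1/2) = (2*s)*(1/2 + s) = 2*s*(1/2 + s))
3969/(-1490) + 73/y(52) = 3969/(-1490) + 73/((52*(1 + 2*52))) = 3969*(-1/1490) + 73/((52*(1 + 104))) = -3969/1490 + 73/((52*105)) = -3969/1490 + 73/5460 = -2156197/813540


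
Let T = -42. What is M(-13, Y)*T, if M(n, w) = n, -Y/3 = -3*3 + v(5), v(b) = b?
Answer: 546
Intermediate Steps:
Y = 12 (Y = -3*(-3*3 + 5) = -3*(-9 + 5) = -3*(-4) = 12)
M(-13, Y)*T = -13*(-42) = 546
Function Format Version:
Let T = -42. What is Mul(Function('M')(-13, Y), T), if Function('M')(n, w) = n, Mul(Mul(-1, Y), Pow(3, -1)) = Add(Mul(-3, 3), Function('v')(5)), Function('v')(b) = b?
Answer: 546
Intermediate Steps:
Y = 12 (Y = Mul(-3, Add(Mul(-3, 3), 5)) = Mul(-3, Add(-9, 5)) = Mul(-3, -4) = 12)
Mul(Function('M')(-13, Y), T) = Mul(-13, -42) = 546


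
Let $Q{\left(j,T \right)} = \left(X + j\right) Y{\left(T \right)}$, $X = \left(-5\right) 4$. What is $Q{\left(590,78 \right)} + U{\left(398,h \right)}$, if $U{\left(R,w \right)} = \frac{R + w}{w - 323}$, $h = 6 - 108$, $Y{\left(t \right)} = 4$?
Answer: $\frac{968704}{425} \approx 2279.3$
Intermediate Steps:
$X = -20$
$h = -102$ ($h = 6 - 108 = -102$)
$Q{\left(j,T \right)} = -80 + 4 j$ ($Q{\left(j,T \right)} = \left(-20 + j\right) 4 = -80 + 4 j$)
$U{\left(R,w \right)} = \frac{R + w}{-323 + w}$
$Q{\left(590,78 \right)} + U{\left(398,h \right)} = \left(-80 + 4 \cdot 590\right) + \frac{398 - 102}{-323 - 102} = \left(-80 + 2360\right) + \frac{1}{-425} \cdot 296 = 2280 - \frac{296}{425} = \frac{968704}{425}$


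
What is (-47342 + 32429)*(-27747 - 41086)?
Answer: 1026506529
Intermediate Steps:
(-47342 + 32429)*(-27747 - 41086) = -14913*(-68833) = 1026506529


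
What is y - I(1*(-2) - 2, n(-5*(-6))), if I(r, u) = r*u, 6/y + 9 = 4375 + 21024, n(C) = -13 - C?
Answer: -2183537/12695 ≈ -172.00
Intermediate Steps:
y = 3/12695 (y = 6/(-9 + (4375 + 21024)) = 6/(-9 + 25399) = 6/25390 = 6*(1/25390) = 3/12695 ≈ 0.00023631)
y - I(1*(-2) - 2, n(-5*(-6))) = 3/12695 - (1*(-2) - 2)*(-13 - (-5)*(-6)) = 3/12695 - (-2 - 2)*(-13 - 1*30) = 3/12695 - (-4)*(-13 - 30) = 3/12695 - (-4)*(-43) = 3/12695 - 1*172 = 3/12695 - 172 = -2183537/12695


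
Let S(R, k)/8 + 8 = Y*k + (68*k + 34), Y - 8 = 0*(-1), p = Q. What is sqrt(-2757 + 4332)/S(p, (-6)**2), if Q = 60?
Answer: 15*sqrt(7)/22096 ≈ 0.0017961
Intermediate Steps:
p = 60
Y = 8 (Y = 8 + 0*(-1) = 8 + 0 = 8)
S(R, k) = 208 + 608*k (S(R, k) = -64 + 8*(8*k + (68*k + 34)) = -64 + 8*(8*k + (34 + 68*k)) = -64 + 8*(34 + 76*k) = -64 + (272 + 608*k) = 208 + 608*k)
sqrt(-2757 + 4332)/S(p, (-6)**2) = sqrt(-2757 + 4332)/(208 + 608*(-6)**2) = sqrt(1575)/(208 + 608*36) = (15*sqrt(7))/(208 + 21888) = (15*sqrt(7))/22096 = (15*sqrt(7))*(1/22096) = 15*sqrt(7)/22096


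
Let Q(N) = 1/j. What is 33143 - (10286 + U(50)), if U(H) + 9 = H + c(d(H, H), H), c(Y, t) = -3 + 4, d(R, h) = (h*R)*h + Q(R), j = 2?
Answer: 22815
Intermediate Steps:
Q(N) = 1/2
d(R, h) = 1/2 + R*h**2 (d(R, h) = (h*R)*h + 1/2 = (R*h)*h + 1/2 = R*h**2 + 1/2 = 1/2 + R*h**2)
c(Y, t) = 1
U(H) = -8 + H (U(H) = -9 + (H + 1) = -9 + (1 + H) = -8 + H)
33143 - (10286 + U(50)) = 33143 - (10286 + (-8 + 50)) = 33143 - (10286 + 42) = 33143 - 1*10328 = 33143 - 10328 = 22815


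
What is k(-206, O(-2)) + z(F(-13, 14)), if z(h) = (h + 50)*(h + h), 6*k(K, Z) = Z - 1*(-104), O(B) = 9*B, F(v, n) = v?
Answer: -2843/3 ≈ -947.67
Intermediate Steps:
k(K, Z) = 52/3 + Z/6 (k(K, Z) = (Z - 1*(-104))/6 = (Z + 104)/6 = (104 + Z)/6 = 52/3 + Z/6)
z(h) = 2*h*(50 + h) (z(h) = (50 + h)*(2*h) = 2*h*(50 + h))
k(-206, O(-2)) + z(F(-13, 14)) = (52/3 + (9*(-2))/6) + 2*(-13)*(50 - 13) = (52/3 + (⅙)*(-18)) + 2*(-13)*37 = (52/3 - 3) - 962 = 43/3 - 962 = -2843/3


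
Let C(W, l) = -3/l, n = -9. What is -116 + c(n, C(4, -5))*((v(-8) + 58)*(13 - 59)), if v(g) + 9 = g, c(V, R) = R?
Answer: -6238/5 ≈ -1247.6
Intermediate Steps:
v(g) = -9 + g
-116 + c(n, C(4, -5))*((v(-8) + 58)*(13 - 59)) = -116 + (-3/(-5))*(((-9 - 8) + 58)*(13 - 59)) = -116 + (-3*(-⅕))*((-17 + 58)*(-46)) = -116 + 3*(41*(-46))/5 = -116 + (⅗)*(-1886) = -116 - 5658/5 = -6238/5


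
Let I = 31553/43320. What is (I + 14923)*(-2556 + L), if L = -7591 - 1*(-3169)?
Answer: -751874746819/7220 ≈ -1.0414e+8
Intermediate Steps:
I = 31553/43320 (I = 31553*(1/43320) = 31553/43320 ≈ 0.72837)
L = -4422 (L = -7591 + 3169 = -4422)
(I + 14923)*(-2556 + L) = (31553/43320 + 14923)*(-2556 - 4422) = (646495913/43320)*(-6978) = -751874746819/7220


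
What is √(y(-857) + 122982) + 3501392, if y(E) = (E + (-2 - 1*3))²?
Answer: 3501392 + 7*√17674 ≈ 3.5023e+6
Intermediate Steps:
y(E) = (-5 + E)² (y(E) = (E + (-2 - 3))² = (E - 5)² = (-5 + E)²)
√(y(-857) + 122982) + 3501392 = √((-5 - 857)² + 122982) + 3501392 = √((-862)² + 122982) + 3501392 = √(743044 + 122982) + 3501392 = √866026 + 3501392 = 7*√17674 + 3501392 = 3501392 + 7*√17674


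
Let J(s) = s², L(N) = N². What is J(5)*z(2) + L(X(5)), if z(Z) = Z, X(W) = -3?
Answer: 59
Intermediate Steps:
J(5)*z(2) + L(X(5)) = 5²*2 + (-3)² = 25*2 + 9 = 50 + 9 = 59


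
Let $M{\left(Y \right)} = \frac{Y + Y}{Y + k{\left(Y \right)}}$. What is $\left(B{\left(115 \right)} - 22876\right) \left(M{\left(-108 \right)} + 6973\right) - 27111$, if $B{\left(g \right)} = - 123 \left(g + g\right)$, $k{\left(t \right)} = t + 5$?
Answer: $- \frac{75297461575}{211} \approx -3.5686 \cdot 10^{8}$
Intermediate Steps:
$k{\left(t \right)} = 5 + t$
$B{\left(g \right)} = - 246 g$ ($B{\left(g \right)} = - 123 \cdot 2 g = - 246 g$)
$M{\left(Y \right)} = \frac{2 Y}{5 + 2 Y}$ ($M{\left(Y \right)} = \frac{Y + Y}{Y + \left(5 + Y\right)} = \frac{2 Y}{5 + 2 Y}$)
$\left(B{\left(115 \right)} - 22876\right) \left(M{\left(-108 \right)} + 6973\right) - 27111 = \left(\left(-246\right) 115 - 22876\right) \left(2 \left(-108\right) \frac{1}{5 + 2 \left(-108\right)} + 6973\right) - 27111 = \left(-28290 - 22876\right) \left(2 \left(-108\right) \frac{1}{5 - 216} + 6973\right) - 27111 = - 51166 \left(2 \left(-108\right) \frac{1}{-211} + 6973\right) - 27111 = - 51166 \left(2 \left(-108\right) \left(- \frac{1}{211}\right) + 6973\right) - 27111 = - 51166 \left(\frac{216}{211} + 6973\right) - 27111 = \left(-51166\right) \frac{1471519}{211} - 27111 = - \frac{75291741154}{211} - 27111 = - \frac{75297461575}{211}$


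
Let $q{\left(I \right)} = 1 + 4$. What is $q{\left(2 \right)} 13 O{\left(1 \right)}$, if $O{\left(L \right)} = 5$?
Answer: $325$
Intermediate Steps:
$q{\left(I \right)} = 5$
$q{\left(2 \right)} 13 O{\left(1 \right)} = 5 \cdot 13 \cdot 5 = 65 \cdot 5 = 325$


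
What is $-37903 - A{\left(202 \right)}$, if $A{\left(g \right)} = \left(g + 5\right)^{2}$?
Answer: $-80752$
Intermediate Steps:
$A{\left(g \right)} = \left(5 + g\right)^{2}$
$-37903 - A{\left(202 \right)} = -37903 - \left(5 + 202\right)^{2} = -37903 - 207^{2} = -37903 - 42849 = -80752$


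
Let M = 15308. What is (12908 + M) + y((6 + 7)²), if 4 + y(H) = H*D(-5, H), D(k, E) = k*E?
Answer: -114593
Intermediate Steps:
D(k, E) = E*k
y(H) = -4 - 5*H² (y(H) = -4 + H*(H*(-5)) = -4 + H*(-5*H) = -4 - 5*H²)
(12908 + M) + y((6 + 7)²) = (12908 + 15308) + (-4 - 5*(6 + 7)⁴) = 28216 + (-4 - 5*(13²)²) = 28216 + (-4 - 5*169²) = 28216 + (-4 - 5*28561) = 28216 + (-4 - 142805) = 28216 - 142809 = -114593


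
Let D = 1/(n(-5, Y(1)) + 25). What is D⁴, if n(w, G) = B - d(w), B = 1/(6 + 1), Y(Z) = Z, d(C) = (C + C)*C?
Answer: 2401/916636176 ≈ 2.6194e-6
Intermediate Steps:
d(C) = 2*C² (d(C) = (2*C)*C = 2*C²)
B = ⅐ (B = 1/7 = ⅐ ≈ 0.14286)
n(w, G) = ⅐ - 2*w²
D = -7/174 (D = 1/((⅐ - 2*(-5)²) + 25) = 1/((⅐ - 2*25) + 25) = 1/((⅐ - 50) + 25) = 1/(-349/7 + 25) = 1/(-174/7) = -7/174 ≈ -0.040230)
D⁴ = (-7/174)⁴ = 2401/916636176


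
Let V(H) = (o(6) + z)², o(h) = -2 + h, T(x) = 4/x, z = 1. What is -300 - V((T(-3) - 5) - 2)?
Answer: -325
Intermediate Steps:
V(H) = 25 (V(H) = ((-2 + 6) + 1)² = (4 + 1)² = 5² = 25)
-300 - V((T(-3) - 5) - 2) = -300 - 1*25 = -300 - 25 = -325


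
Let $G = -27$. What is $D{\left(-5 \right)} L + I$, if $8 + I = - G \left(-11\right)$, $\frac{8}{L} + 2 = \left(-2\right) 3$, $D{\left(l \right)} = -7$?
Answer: $-298$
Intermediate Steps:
$L = -1$ ($L = \frac{8}{-2 - 6} = \frac{8}{-8} = 8 \left(- \frac{1}{8}\right) = -1$)
$I = -305$ ($I = -8 - \left(-27\right) \left(-11\right) = -8 - 297 = -305$)
$D{\left(-5 \right)} L + I = \left(-7\right) \left(-1\right) - 305 = 7 - 305 = -298$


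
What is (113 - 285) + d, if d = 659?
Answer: 487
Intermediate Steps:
(113 - 285) + d = (113 - 285) + 659 = -172 + 659 = 487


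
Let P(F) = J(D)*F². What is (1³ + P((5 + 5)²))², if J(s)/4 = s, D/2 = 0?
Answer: 1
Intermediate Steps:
D = 0 (D = 2*0 = 0)
J(s) = 4*s
P(F) = 0 (P(F) = (4*0)*F² = 0*F² = 0)
(1³ + P((5 + 5)²))² = (1³ + 0)² = (1 + 0)² = 1² = 1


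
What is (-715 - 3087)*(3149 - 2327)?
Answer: -3125244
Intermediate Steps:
(-715 - 3087)*(3149 - 2327) = -3802*822 = -3125244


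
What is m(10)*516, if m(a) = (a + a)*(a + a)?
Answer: 206400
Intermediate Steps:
m(a) = 4*a² (m(a) = (2*a)*(2*a) = 4*a²)
m(10)*516 = (4*10²)*516 = (4*100)*516 = 400*516 = 206400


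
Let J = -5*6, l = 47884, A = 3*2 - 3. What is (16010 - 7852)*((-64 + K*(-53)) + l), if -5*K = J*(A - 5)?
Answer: 395304048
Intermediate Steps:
A = 3 (A = 6 - 3 = 3)
J = -30
K = -12 (K = -(-6)*(3 - 5) = -(-6)*(-2) = -1/5*60 = -12)
(16010 - 7852)*((-64 + K*(-53)) + l) = (16010 - 7852)*((-64 - 12*(-53)) + 47884) = 8158*((-64 + 636) + 47884) = 8158*(572 + 47884) = 8158*48456 = 395304048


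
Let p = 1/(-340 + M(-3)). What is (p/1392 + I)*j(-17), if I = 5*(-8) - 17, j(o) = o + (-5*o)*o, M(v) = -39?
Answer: 21982176587/263784 ≈ 83334.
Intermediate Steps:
j(o) = o - 5*o**2
I = -57 (I = -40 - 17 = -57)
p = -1/379 (p = 1/(-340 - 39) = 1/(-379) = -1/379 ≈ -0.0026385)
(p/1392 + I)*j(-17) = (-1/379/1392 - 57)*(-17*(1 - 5*(-17))) = (-1/379*1/1392 - 57)*(-17*(1 + 85)) = (-1/527568 - 57)*(-17*86) = -30071377/527568*(-1462) = 21982176587/263784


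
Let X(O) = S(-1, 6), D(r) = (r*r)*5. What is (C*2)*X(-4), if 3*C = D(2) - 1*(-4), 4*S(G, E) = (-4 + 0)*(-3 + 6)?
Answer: -48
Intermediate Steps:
D(r) = 5*r² (D(r) = r²*5 = 5*r²)
S(G, E) = -3 (S(G, E) = ((-4 + 0)*(-3 + 6))/4 = (-4*3)/4 = (¼)*(-12) = -3)
X(O) = -3
C = 8 (C = (5*2² - 1*(-4))/3 = (5*4 + 4)/3 = (20 + 4)/3 = (⅓)*24 = 8)
(C*2)*X(-4) = (8*2)*(-3) = 16*(-3) = -48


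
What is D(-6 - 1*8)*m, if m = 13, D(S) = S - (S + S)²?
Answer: -10374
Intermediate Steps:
D(S) = S - 4*S² (D(S) = S - (2*S)² = S - 4*S²)
D(-6 - 1*8)*m = ((-6 - 1*8)*(1 - 4*(-6 - 1*8)))*13 = ((-6 - 8)*(1 - 4*(-6 - 8)))*13 = -14*(1 - 4*(-14))*13 = -14*(1 + 56)*13 = -14*57*13 = -798*13 = -10374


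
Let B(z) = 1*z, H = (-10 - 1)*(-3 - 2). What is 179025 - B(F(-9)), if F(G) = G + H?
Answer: 178979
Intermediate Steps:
H = 55 (H = -11*(-5) = 55)
F(G) = 55 + G (F(G) = G + 55 = 55 + G)
B(z) = z
179025 - B(F(-9)) = 179025 - (55 - 9) = 179025 - 1*46 = 179025 - 46 = 178979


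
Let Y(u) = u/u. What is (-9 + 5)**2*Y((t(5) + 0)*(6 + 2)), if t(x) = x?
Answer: 16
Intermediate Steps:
Y(u) = 1
(-9 + 5)**2*Y((t(5) + 0)*(6 + 2)) = (-9 + 5)**2*1 = (-4)**2*1 = 16*1 = 16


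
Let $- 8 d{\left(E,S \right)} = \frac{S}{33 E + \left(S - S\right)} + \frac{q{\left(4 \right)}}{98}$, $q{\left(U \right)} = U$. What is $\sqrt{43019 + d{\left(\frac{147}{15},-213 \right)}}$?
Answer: $\frac{\sqrt{4080961742}}{308} \approx 207.41$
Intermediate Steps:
$d{\left(E,S \right)} = - \frac{1}{196} - \frac{S}{264 E}$ ($d{\left(E,S \right)} = - \frac{\frac{S}{33 E + \left(S - S\right)} + \frac{4}{98}}{8} = - \frac{\frac{S}{33 E + 0} + 4 \cdot \frac{1}{98}}{8} = - \frac{\frac{S}{33 E} + \frac{2}{49}}{8} = - \frac{\frac{2}{49} + \frac{S}{33 E}}{8} = - \frac{1}{196} - \frac{S}{264 E}$)
$\sqrt{43019 + d{\left(\frac{147}{15},-213 \right)}} = \sqrt{43019 + \frac{- \frac{147 \cdot \frac{1}{15}}{196} - - \frac{71}{88}}{147 \cdot \frac{1}{15}}} = \sqrt{43019 + \frac{- \frac{147 \cdot \frac{1}{15}}{196} + \frac{71}{88}}{147 \cdot \frac{1}{15}}} = \sqrt{43019 + \frac{\left(- \frac{1}{196}\right) \frac{49}{5} + \frac{71}{88}}{\frac{49}{5}}} = \sqrt{43019 + \frac{5 \left(- \frac{1}{20} + \frac{71}{88}\right)}{49}} = \sqrt{43019 + \frac{5}{49} \cdot \frac{333}{440}} = \sqrt{43019 + \frac{333}{4312}} = \sqrt{\frac{185498261}{4312}} = \frac{\sqrt{4080961742}}{308}$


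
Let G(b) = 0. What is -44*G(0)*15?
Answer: 0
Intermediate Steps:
-44*G(0)*15 = -44*0*15 = 0*15 = 0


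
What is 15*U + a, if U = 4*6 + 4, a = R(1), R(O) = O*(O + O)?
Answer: 422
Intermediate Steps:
R(O) = 2*O² (R(O) = O*(2*O) = 2*O²)
a = 2 (a = 2*1² = 2*1 = 2)
U = 28 (U = 24 + 4 = 28)
15*U + a = 15*28 + 2 = 420 + 2 = 422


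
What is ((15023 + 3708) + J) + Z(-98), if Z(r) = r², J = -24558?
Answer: 3777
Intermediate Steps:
((15023 + 3708) + J) + Z(-98) = ((15023 + 3708) - 24558) + (-98)² = (18731 - 24558) + 9604 = -5827 + 9604 = 3777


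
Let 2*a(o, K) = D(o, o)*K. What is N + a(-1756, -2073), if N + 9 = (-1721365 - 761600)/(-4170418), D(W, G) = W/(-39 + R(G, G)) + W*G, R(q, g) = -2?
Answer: -546497029887768801/170987138 ≈ -3.1961e+9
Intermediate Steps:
D(W, G) = -W/41 + G*W (D(W, G) = W/(-39 - 2) + W*G = W/(-41) + G*W = -W/41 + G*W)
N = -35050797/4170418 (N = -9 + (-1721365 - 761600)/(-4170418) = -9 - 2482965*(-1/4170418) = -9 + 2482965/4170418 = -35050797/4170418 ≈ -8.4046)
a(o, K) = K*o*(-1/41 + o)/2 (a(o, K) = ((o*(-1/41 + o))*K)/2 = (K*o*(-1/41 + o))/2 = K*o*(-1/41 + o)/2)
N + a(-1756, -2073) = -35050797/4170418 + (1/82)*(-2073)*(-1756)*(-1 + 41*(-1756)) = -35050797/4170418 + (1/82)*(-2073)*(-1756)*(-1 - 71996) = -35050797/4170418 + (1/82)*(-2073)*(-1756)*(-71997) = -35050797/4170418 - 131041307718/41 = -546497029887768801/170987138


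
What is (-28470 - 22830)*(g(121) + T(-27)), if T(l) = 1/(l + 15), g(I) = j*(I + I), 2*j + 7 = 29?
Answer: -136556325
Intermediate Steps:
j = 11 (j = -7/2 + (1/2)*29 = -7/2 + 29/2 = 11)
g(I) = 22*I (g(I) = 11*(I + I) = 11*(2*I) = 22*I)
T(l) = 1/(15 + l)
(-28470 - 22830)*(g(121) + T(-27)) = (-28470 - 22830)*(22*121 + 1/(15 - 27)) = -51300*(2662 + 1/(-12)) = -51300*(2662 - 1/12) = -51300*31943/12 = -136556325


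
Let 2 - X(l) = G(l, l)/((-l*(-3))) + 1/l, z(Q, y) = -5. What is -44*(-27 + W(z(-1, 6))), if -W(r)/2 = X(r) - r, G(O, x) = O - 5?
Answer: 26444/15 ≈ 1762.9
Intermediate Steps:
G(O, x) = -5 + O
X(l) = 2 - 1/l - (-5 + l)/(3*l) (X(l) = 2 - ((-5 + l)/((-l*(-3))) + 1/l) = 2 - ((-5 + l)/((3*l)) + 1/l) = 2 - ((-5 + l)*(1/(3*l)) + 1/l) = 2 - ((-5 + l)/(3*l) + 1/l) = 2 - (1/l + (-5 + l)/(3*l)) = 2 + (-1/l - (-5 + l)/(3*l)) = 2 - 1/l - (-5 + l)/(3*l))
W(r) = 2*r - 2*(2 + 5*r)/(3*r) (W(r) = -2*((2 + 5*r)/(3*r) - r) = -2*(-r + (2 + 5*r)/(3*r)) = 2*r - 2*(2 + 5*r)/(3*r))
-44*(-27 + W(z(-1, 6))) = -44*(-27 + (-10/3 + 2*(-5) - 4/3/(-5))) = -44*(-27 + (-10/3 - 10 - 4/3*(-1/5))) = -44*(-27 + (-10/3 - 10 + 4/15)) = -44*(-27 - 196/15) = -44*(-601/15) = 26444/15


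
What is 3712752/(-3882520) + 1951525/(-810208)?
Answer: -1323117026927/393206095520 ≈ -3.3649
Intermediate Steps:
3712752/(-3882520) + 1951525/(-810208) = 3712752*(-1/3882520) + 1951525*(-1/810208) = -464094/485315 - 1951525/810208 = -1323117026927/393206095520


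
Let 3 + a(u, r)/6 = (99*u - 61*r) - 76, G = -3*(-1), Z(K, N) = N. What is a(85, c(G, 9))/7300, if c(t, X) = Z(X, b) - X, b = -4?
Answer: 27387/3650 ≈ 7.5033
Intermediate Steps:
G = 3
c(t, X) = -4 - X
a(u, r) = -474 - 366*r + 594*u (a(u, r) = -18 + 6*((99*u - 61*r) - 76) = -18 + 6*((-61*r + 99*u) - 76) = -18 + 6*(-76 - 61*r + 99*u) = -18 + (-456 - 366*r + 594*u) = -474 - 366*r + 594*u)
a(85, c(G, 9))/7300 = (-474 - 366*(-4 - 1*9) + 594*85)/7300 = (-474 - 366*(-4 - 9) + 50490)*(1/7300) = (-474 - 366*(-13) + 50490)*(1/7300) = (-474 + 4758 + 50490)*(1/7300) = 54774*(1/7300) = 27387/3650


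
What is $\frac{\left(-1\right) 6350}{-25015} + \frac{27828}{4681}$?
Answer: $\frac{145168354}{23419043} \approx 6.1987$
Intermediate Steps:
$\frac{\left(-1\right) 6350}{-25015} + \frac{27828}{4681} = \left(-6350\right) \left(- \frac{1}{25015}\right) + 27828 \cdot \frac{1}{4681} = \frac{1270}{5003} + \frac{27828}{4681} = \frac{145168354}{23419043}$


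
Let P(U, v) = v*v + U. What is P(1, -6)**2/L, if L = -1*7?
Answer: -1369/7 ≈ -195.57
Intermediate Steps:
P(U, v) = U + v**2 (P(U, v) = v**2 + U = U + v**2)
L = -7
P(1, -6)**2/L = (1 + (-6)**2)**2/(-7) = (1 + 36)**2*(-1/7) = 37**2*(-1/7) = 1369*(-1/7) = -1369/7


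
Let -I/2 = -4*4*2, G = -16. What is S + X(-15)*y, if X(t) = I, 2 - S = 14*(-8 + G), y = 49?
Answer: 3474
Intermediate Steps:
I = 64 (I = -2*(-4*4)*2 = -(-32)*2 = -2*(-32) = 64)
S = 338 (S = 2 - 14*(-8 - 16) = 2 - 14*(-24) = 2 - 1*(-336) = 2 + 336 = 338)
X(t) = 64
S + X(-15)*y = 338 + 64*49 = 338 + 3136 = 3474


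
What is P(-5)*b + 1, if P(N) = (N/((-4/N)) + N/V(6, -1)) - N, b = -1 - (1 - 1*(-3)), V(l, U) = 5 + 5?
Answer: 39/4 ≈ 9.7500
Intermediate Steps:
V(l, U) = 10
b = -5 (b = -1 - (1 + 3) = -1 - 1*4 = -1 - 4 = -5)
P(N) = -9*N/10 - N²/4 (P(N) = (N/((-4/N)) + N/10) - N = (N*(-N/4) + N*(⅒)) - N = (-N²/4 + N/10) - N = -9*N/10 - N²/4)
P(-5)*b + 1 = ((1/20)*(-5)*(-18 - 5*(-5)))*(-5) + 1 = ((1/20)*(-5)*(-18 + 25))*(-5) + 1 = ((1/20)*(-5)*7)*(-5) + 1 = -7/4*(-5) + 1 = 35/4 + 1 = 39/4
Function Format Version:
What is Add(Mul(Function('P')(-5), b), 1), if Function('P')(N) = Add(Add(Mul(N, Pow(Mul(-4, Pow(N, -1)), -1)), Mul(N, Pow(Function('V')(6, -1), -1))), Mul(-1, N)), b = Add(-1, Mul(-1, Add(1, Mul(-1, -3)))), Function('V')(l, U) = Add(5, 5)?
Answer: Rational(39, 4) ≈ 9.7500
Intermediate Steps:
Function('V')(l, U) = 10
b = -5 (b = Add(-1, Mul(-1, Add(1, 3))) = Add(-1, Mul(-1, 4)) = Add(-1, -4) = -5)
Function('P')(N) = Add(Mul(Rational(-9, 10), N), Mul(Rational(-1, 4), Pow(N, 2))) (Function('P')(N) = Add(Add(Mul(N, Pow(Mul(-4, Pow(N, -1)), -1)), Mul(N, Pow(10, -1))), Mul(-1, N)) = Add(Add(Mul(N, Mul(Rational(-1, 4), N)), Mul(N, Rational(1, 10))), Mul(-1, N)) = Add(Add(Mul(Rational(-1, 4), Pow(N, 2)), Mul(Rational(1, 10), N)), Mul(-1, N)) = Add(Mul(Rational(-9, 10), N), Mul(Rational(-1, 4), Pow(N, 2))))
Add(Mul(Function('P')(-5), b), 1) = Add(Mul(Mul(Rational(1, 20), -5, Add(-18, Mul(-5, -5))), -5), 1) = Add(Mul(Mul(Rational(1, 20), -5, Add(-18, 25)), -5), 1) = Add(Mul(Mul(Rational(1, 20), -5, 7), -5), 1) = Add(Mul(Rational(-7, 4), -5), 1) = Add(Rational(35, 4), 1) = Rational(39, 4)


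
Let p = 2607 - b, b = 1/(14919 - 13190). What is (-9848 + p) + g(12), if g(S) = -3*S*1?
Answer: -12581934/1729 ≈ -7277.0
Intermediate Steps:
b = 1/1729 ≈ 0.00057837
g(S) = -3*S
p = 4507502/1729 (p = 2607 - 1*1/1729 = 2607 - 1/1729 = 4507502/1729 ≈ 2607.0)
(-9848 + p) + g(12) = (-9848 + 4507502/1729) - 3*12 = -12519690/1729 - 36 = -12581934/1729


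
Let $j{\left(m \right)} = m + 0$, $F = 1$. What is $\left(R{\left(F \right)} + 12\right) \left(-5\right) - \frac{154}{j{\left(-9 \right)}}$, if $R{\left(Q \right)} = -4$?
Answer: $- \frac{206}{9} \approx -22.889$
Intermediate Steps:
$j{\left(m \right)} = m$
$\left(R{\left(F \right)} + 12\right) \left(-5\right) - \frac{154}{j{\left(-9 \right)}} = \left(-4 + 12\right) \left(-5\right) - \frac{154}{-9} = 8 \left(-5\right) - 154 \left(- \frac{1}{9}\right) = -40 - - \frac{154}{9} = -40 + \frac{154}{9} = - \frac{206}{9}$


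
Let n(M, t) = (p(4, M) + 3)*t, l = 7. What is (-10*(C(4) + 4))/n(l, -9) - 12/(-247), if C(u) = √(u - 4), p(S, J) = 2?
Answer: 2084/2223 ≈ 0.93747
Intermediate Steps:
C(u) = √(-4 + u)
n(M, t) = 5*t (n(M, t) = (2 + 3)*t = 5*t)
(-10*(C(4) + 4))/n(l, -9) - 12/(-247) = (-10*(√(-4 + 4) + 4))/((5*(-9))) - 12/(-247) = -10*(√0 + 4)/(-45) - 12*(-1/247) = -10*(0 + 4)*(-1/45) + 12/247 = -10*4*(-1/45) + 12/247 = -40*(-1/45) + 12/247 = 8/9 + 12/247 = 2084/2223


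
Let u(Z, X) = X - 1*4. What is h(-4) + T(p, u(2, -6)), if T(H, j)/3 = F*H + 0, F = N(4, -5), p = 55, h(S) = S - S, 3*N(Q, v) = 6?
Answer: 330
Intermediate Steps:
N(Q, v) = 2 (N(Q, v) = (⅓)*6 = 2)
h(S) = 0
u(Z, X) = -4 + X (u(Z, X) = X - 4 = -4 + X)
F = 2
T(H, j) = 6*H (T(H, j) = 3*(2*H + 0) = 3*(2*H) = 6*H)
h(-4) + T(p, u(2, -6)) = 0 + 6*55 = 0 + 330 = 330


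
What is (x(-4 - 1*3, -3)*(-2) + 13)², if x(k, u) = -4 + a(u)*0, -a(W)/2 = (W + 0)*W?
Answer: 441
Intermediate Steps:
a(W) = -2*W² (a(W) = -2*(W + 0)*W = -2*W*W = -2*W²)
x(k, u) = -4 (x(k, u) = -4 - 2*u²*0 = -4 + 0 = -4)
(x(-4 - 1*3, -3)*(-2) + 13)² = (-4*(-2) + 13)² = (8 + 13)² = 21² = 441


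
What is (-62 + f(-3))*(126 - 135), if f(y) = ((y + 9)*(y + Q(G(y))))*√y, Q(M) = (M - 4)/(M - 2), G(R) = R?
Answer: 558 + 432*I*√3/5 ≈ 558.0 + 149.65*I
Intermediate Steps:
Q(M) = (-4 + M)/(-2 + M)
f(y) = √y*(9 + y)*(y + (-4 + y)/(-2 + y)) (f(y) = ((y + 9)*(y + (-4 + y)/(-2 + y)))*√y = ((9 + y)*(y + (-4 + y)/(-2 + y)))*√y = √y*(9 + y)*(y + (-4 + y)/(-2 + y)))
(-62 + f(-3))*(126 - 135) = (-62 + √(-3)*(-36 + (-3)³ - 13*(-3) + 8*(-3)²)/(-2 - 3))*(126 - 135) = (-62 + (I*√3)*(-36 - 27 + 39 + 8*9)/(-5))*(-9) = (-62 + (I*√3)*(-⅕)*(-36 - 27 + 39 + 72))*(-9) = (-62 + (I*√3)*(-⅕)*48)*(-9) = (-62 - 48*I*√3/5)*(-9) = 558 + 432*I*√3/5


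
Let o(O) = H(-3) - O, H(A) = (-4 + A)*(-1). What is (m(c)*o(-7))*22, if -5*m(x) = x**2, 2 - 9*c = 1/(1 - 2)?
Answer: -308/45 ≈ -6.8444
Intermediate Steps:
c = 1/3 (c = 2/9 - 1/(9*(1 - 2)) = 2/9 - 1/9/(-1) = 2/9 - 1/9*(-1) = 2/9 + 1/9 = 1/3 ≈ 0.33333)
H(A) = 4 - A
o(O) = 7 - O (o(O) = (4 - 1*(-3)) - O = (4 + 3) - O = 7 - O)
m(x) = -x**2/5
(m(c)*o(-7))*22 = ((-(1/3)**2/5)*(7 - 1*(-7)))*22 = ((-1/5*1/9)*(7 + 7))*22 = -1/45*14*22 = -14/45*22 = -308/45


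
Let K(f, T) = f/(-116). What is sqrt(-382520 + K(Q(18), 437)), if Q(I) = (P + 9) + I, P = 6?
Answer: I*sqrt(1286798237)/58 ≈ 618.48*I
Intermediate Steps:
Q(I) = 15 + I (Q(I) = (6 + 9) + I = 15 + I)
K(f, T) = -f/116 (K(f, T) = f*(-1/116) = -f/116)
sqrt(-382520 + K(Q(18), 437)) = sqrt(-382520 - (15 + 18)/116) = sqrt(-382520 - 1/116*33) = sqrt(-382520 - 33/116) = sqrt(-44372353/116) = I*sqrt(1286798237)/58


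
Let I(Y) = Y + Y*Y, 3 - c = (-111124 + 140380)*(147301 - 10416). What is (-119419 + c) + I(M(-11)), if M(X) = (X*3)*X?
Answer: -4004694844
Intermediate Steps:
M(X) = 3*X² (M(X) = (3*X)*X = 3*X²)
c = -4004707557 (c = 3 - (-111124 + 140380)*(147301 - 10416) = 3 - 29256*136885 = 3 - 1*4004707560 = 3 - 4004707560 = -4004707557)
I(Y) = Y + Y²
(-119419 + c) + I(M(-11)) = (-119419 - 4004707557) + (3*(-11)²)*(1 + 3*(-11)²) = -4004826976 + (3*121)*(1 + 3*121) = -4004826976 + 363*(1 + 363) = -4004826976 + 363*364 = -4004826976 + 132132 = -4004694844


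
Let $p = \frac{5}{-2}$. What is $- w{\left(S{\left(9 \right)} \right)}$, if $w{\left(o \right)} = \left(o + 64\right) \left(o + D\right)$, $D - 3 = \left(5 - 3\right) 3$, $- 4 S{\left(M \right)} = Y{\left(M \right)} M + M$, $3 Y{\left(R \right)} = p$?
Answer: $- \frac{35121}{64} \approx -548.77$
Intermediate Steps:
$p = - \frac{5}{2}$ ($p = 5 \left(- \frac{1}{2}\right) = - \frac{5}{2} \approx -2.5$)
$Y{\left(R \right)} = - \frac{5}{6}$ ($Y{\left(R \right)} = \frac{1}{3} \left(- \frac{5}{2}\right) = - \frac{5}{6}$)
$S{\left(M \right)} = - \frac{M}{24}$ ($S{\left(M \right)} = - \frac{- \frac{5 M}{6} + M}{4} = - \frac{\frac{1}{6} M}{4} = - \frac{M}{24}$)
$D = 9$ ($D = 3 + \left(5 - 3\right) 3 = 3 + 2 \cdot 3 = 3 + 6 = 9$)
$w{\left(o \right)} = \left(9 + o\right) \left(64 + o\right)$ ($w{\left(o \right)} = \left(o + 64\right) \left(o + 9\right) = \left(64 + o\right) \left(9 + o\right) = \left(9 + o\right) \left(64 + o\right)$)
$- w{\left(S{\left(9 \right)} \right)} = - (576 + \left(\left(- \frac{1}{24}\right) 9\right)^{2} + 73 \left(\left(- \frac{1}{24}\right) 9\right)) = - (576 + \left(- \frac{3}{8}\right)^{2} + 73 \left(- \frac{3}{8}\right)) = - (576 + \frac{9}{64} - \frac{219}{8}) = \left(-1\right) \frac{35121}{64} = - \frac{35121}{64}$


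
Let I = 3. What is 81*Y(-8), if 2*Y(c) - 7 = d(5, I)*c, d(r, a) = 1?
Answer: -81/2 ≈ -40.500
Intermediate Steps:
Y(c) = 7/2 + c/2 (Y(c) = 7/2 + (1*c)/2 = 7/2 + c/2)
81*Y(-8) = 81*(7/2 + (½)*(-8)) = 81*(7/2 - 4) = 81*(-½) = -81/2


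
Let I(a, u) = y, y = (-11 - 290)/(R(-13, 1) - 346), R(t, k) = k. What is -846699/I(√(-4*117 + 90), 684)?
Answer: -41730165/43 ≈ -9.7047e+5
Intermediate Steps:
y = 301/345 (y = (-11 - 290)/(1 - 346) = -301/(-345) = -301*(-1/345) = 301/345 ≈ 0.87246)
I(a, u) = 301/345
-846699/I(√(-4*117 + 90), 684) = -846699/301/345 = -846699*345/301 = -41730165/43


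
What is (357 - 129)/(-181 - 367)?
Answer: -57/137 ≈ -0.41606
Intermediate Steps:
(357 - 129)/(-181 - 367) = 228/(-548) = 228*(-1/548) = -57/137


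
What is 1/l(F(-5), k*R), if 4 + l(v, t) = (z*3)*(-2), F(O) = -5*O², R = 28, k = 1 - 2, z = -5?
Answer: 1/26 ≈ 0.038462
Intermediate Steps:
k = -1
l(v, t) = 26 (l(v, t) = -4 - 5*3*(-2) = -4 - 15*(-2) = -4 + 30 = 26)
1/l(F(-5), k*R) = 1/26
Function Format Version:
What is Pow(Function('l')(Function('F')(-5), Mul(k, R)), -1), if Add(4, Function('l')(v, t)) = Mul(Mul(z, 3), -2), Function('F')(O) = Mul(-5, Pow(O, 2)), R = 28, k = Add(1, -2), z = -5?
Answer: Rational(1, 26) ≈ 0.038462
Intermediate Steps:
k = -1
Function('l')(v, t) = 26 (Function('l')(v, t) = Add(-4, Mul(Mul(-5, 3), -2)) = Add(-4, Mul(-15, -2)) = Add(-4, 30) = 26)
Pow(Function('l')(Function('F')(-5), Mul(k, R)), -1) = Pow(26, -1) = Rational(1, 26)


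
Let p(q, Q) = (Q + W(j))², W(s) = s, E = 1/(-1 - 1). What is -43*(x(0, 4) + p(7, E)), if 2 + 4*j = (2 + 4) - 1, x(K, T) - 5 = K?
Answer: -3483/16 ≈ -217.69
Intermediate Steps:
x(K, T) = 5 + K
j = ¾ (j = -½ + ((2 + 4) - 1)/4 = -½ + (6 - 1)/4 = -½ + (¼)*5 = -½ + 5/4 = ¾ ≈ 0.75000)
E = -½ (E = 1/(-2) = -½ ≈ -0.50000)
p(q, Q) = (¾ + Q)² (p(q, Q) = (Q + ¾)² = (¾ + Q)²)
-43*(x(0, 4) + p(7, E)) = -43*((5 + 0) + (3 + 4*(-½))²/16) = -43*(5 + (3 - 2)²/16) = -43*(5 + (1/16)*1²) = -43*(5 + (1/16)*1) = -43*(5 + 1/16) = -43*81/16 = -3483/16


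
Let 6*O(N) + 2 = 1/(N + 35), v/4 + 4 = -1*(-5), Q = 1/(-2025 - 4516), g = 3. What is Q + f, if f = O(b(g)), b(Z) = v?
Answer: -503891/1530594 ≈ -0.32921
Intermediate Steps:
Q = -1/6541 (Q = 1/(-6541) = -1/6541 ≈ -0.00015288)
v = 4 (v = -16 + 4*(-1*(-5)) = -16 + 4*5 = -16 + 20 = 4)
b(Z) = 4
O(N) = -⅓ + 1/(6*(35 + N)) (O(N) = -⅓ + 1/(6*(N + 35)) = -⅓ + 1/(6*(35 + N)))
f = -77/234 (f = (-69 - 2*4)/(6*(35 + 4)) = (⅙)*(-69 - 8)/39 = (⅙)*(1/39)*(-77) = -77/234 ≈ -0.32906)
Q + f = -1/6541 - 77/234 = -503891/1530594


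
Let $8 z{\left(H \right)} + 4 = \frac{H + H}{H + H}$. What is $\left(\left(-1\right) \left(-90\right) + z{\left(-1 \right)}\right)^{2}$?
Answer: $\frac{514089}{64} \approx 8032.6$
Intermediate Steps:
$z{\left(H \right)} = - \frac{3}{8}$ ($z{\left(H \right)} = - \frac{1}{2} + \frac{\left(H + H\right) \frac{1}{H + H}}{8} = - \frac{1}{2} + \frac{2 H \frac{1}{2 H}}{8} = - \frac{1}{2} + \frac{1}{8} \cdot 1 = - \frac{1}{2} + \frac{1}{8} = - \frac{3}{8}$)
$\left(\left(-1\right) \left(-90\right) + z{\left(-1 \right)}\right)^{2} = \left(\left(-1\right) \left(-90\right) - \frac{3}{8}\right)^{2} = \left(90 - \frac{3}{8}\right)^{2} = \left(\frac{717}{8}\right)^{2} = \frac{514089}{64}$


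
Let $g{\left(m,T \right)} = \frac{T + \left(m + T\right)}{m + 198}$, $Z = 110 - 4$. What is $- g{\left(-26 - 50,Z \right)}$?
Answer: $- \frac{68}{61} \approx -1.1148$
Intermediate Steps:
$Z = 106$
$g{\left(m,T \right)} = \frac{m + 2 T}{198 + m}$ ($g{\left(m,T \right)} = \frac{T + \left(T + m\right)}{198 + m} = \frac{m + 2 T}{198 + m}$)
$- g{\left(-26 - 50,Z \right)} = - \frac{\left(-26 - 50\right) + 2 \cdot 106}{198 - 76} = - \frac{-76 + 212}{198 - 76} = - \frac{136}{122} = \left(-1\right) \frac{68}{61} = - \frac{68}{61}$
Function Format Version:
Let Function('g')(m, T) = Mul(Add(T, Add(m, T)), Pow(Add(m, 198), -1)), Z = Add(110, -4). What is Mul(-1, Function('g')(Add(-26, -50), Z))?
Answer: Rational(-68, 61) ≈ -1.1148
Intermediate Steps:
Z = 106
Function('g')(m, T) = Mul(Pow(Add(198, m), -1), Add(m, Mul(2, T))) (Function('g')(m, T) = Mul(Add(T, Add(T, m)), Pow(Add(198, m), -1)) = Mul(Add(m, Mul(2, T)), Pow(Add(198, m), -1)) = Mul(Pow(Add(198, m), -1), Add(m, Mul(2, T))))
Mul(-1, Function('g')(Add(-26, -50), Z)) = Mul(-1, Mul(Pow(Add(198, Add(-26, -50)), -1), Add(Add(-26, -50), Mul(2, 106)))) = Mul(-1, Mul(Pow(Add(198, -76), -1), Add(-76, 212))) = Mul(-1, Mul(Pow(122, -1), 136)) = Mul(-1, Mul(Rational(1, 122), 136)) = Mul(-1, Rational(68, 61)) = Rational(-68, 61)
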